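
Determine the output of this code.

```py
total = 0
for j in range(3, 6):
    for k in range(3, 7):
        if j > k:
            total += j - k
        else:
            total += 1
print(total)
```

13

j=3,k=3: not 3>3, total = 0+1 = 1
j=3,k=4: not 3>4, total = 1+1 = 2
j=3,k=5: not 3>5, total = 2+1 = 3
j=3,k=6: not 3>6, total = 3+1 = 4
j=4,k=3: 4>3, total = 4+1 = 5
j=4,k=4: not 4>4, total = 5+1 = 6
j=4,k=5: not 4>5, total = 6+1 = 7
j=4,k=6: not 4>6, total = 7+1 = 8
j=5,k=3: 5>3, total = 8+2 = 10
j=5,k=4: 5>4, total = 10+1 = 11
j=5,k=5: not 5>5, total = 11+1 = 12
j=5,k=6: not 5>6, total = 12+1 = 13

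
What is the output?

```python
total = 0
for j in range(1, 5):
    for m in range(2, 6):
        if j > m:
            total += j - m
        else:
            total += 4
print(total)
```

56

j=1,m=2: not 1>2, total = 0+4 = 4
j=1,m=3: not 1>3, total = 4+4 = 8
j=1,m=4: not 1>4, total = 8+4 = 12
j=1,m=5: not 1>5, total = 12+4 = 16
j=2,m=2: not 2>2, total = 16+4 = 20
j=2,m=3: not 2>3, total = 20+4 = 24
j=2,m=4: not 2>4, total = 24+4 = 28
j=2,m=5: not 2>5, total = 28+4 = 32
j=3,m=2: 3>2, total = 32+1 = 33
j=3,m=3: not 3>3, total = 33+4 = 37
j=3,m=4: not 3>4, total = 37+4 = 41
j=3,m=5: not 3>5, total = 41+4 = 45
j=4,m=2: 4>2, total = 45+2 = 47
j=4,m=3: 4>3, total = 47+1 = 48
j=4,m=4: not 4>4, total = 48+4 = 52
j=4,m=5: not 4>5, total = 52+4 = 56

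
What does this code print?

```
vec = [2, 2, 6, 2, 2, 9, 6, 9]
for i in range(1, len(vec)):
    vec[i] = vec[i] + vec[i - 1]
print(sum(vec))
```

i=1: vec[1] = 2+2 = 4 → [2, 4, 6, 2, 2, 9, 6, 9]
i=2: vec[2] = 6+4 = 10 → [2, 4, 10, 2, 2, 9, 6, 9]
i=3: vec[3] = 2+10 = 12 → [2, 4, 10, 12, 2, 9, 6, 9]
i=4: vec[4] = 2+12 = 14 → [2, 4, 10, 12, 14, 9, 6, 9]
i=5: vec[5] = 9+14 = 23 → [2, 4, 10, 12, 14, 23, 6, 9]
i=6: vec[6] = 6+23 = 29 → [2, 4, 10, 12, 14, 23, 29, 9]
i=7: vec[7] = 9+29 = 38 → [2, 4, 10, 12, 14, 23, 29, 38]
sum = 132

132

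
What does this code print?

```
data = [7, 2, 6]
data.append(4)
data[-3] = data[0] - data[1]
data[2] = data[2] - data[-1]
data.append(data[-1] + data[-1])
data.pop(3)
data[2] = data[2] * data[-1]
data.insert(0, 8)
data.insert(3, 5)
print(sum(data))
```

append 4 → [7, 2, 6, 4]
data[-3] = data[0]-data[1] = 7-2 = 5 → [7, 5, 6, 4]
data[2] = data[2]-data[-1] = 6-4 = 2 → [7, 5, 2, 4]
append data[-1]+data[-1] = 4+4 = 8 → [7, 5, 2, 4, 8]
pop(3) removes 4 → [7, 5, 2, 8]
data[2] = data[2]*data[-1] = 2*8 = 16 → [7, 5, 16, 8]
insert 8 at 0 → [8, 7, 5, 16, 8]
insert 5 at 3 → [8, 7, 5, 5, 16, 8]
sum = 49

49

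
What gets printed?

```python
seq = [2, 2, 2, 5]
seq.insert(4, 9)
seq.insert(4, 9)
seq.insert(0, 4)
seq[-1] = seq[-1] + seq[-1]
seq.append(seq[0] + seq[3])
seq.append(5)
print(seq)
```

insert 9 at 4 → [2, 2, 2, 5, 9]
insert 9 at 4 → [2, 2, 2, 5, 9, 9]
insert 4 at 0 → [4, 2, 2, 2, 5, 9, 9]
seq[-1] = seq[-1]+seq[-1] = 9+9 = 18 → [4, 2, 2, 2, 5, 9, 18]
append seq[0]+seq[3] = 4+2 = 6 → [4, 2, 2, 2, 5, 9, 18, 6]
append 5 → [4, 2, 2, 2, 5, 9, 18, 6, 5]

[4, 2, 2, 2, 5, 9, 18, 6, 5]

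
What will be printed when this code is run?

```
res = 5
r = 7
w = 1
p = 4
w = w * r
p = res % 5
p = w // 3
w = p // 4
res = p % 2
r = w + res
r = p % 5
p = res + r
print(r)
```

2

w = 1*7 = 7
p = 5%5 = 0
p = 7//3 = 2
w = 2//4 = 0
res = 2%2 = 0
r = 0+0 = 0
r = 2%5 = 2
p = 0+2 = 2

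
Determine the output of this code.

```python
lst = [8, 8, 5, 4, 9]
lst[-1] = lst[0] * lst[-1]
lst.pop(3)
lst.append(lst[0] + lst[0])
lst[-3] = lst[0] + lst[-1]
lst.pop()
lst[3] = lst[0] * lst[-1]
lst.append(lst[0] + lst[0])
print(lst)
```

lst[-1] = lst[0]*lst[-1] = 8*9 = 72 → [8, 8, 5, 4, 72]
pop(3) removes 4 → [8, 8, 5, 72]
append lst[0]+lst[0] = 8+8 = 16 → [8, 8, 5, 72, 16]
lst[-3] = lst[0]+lst[-1] = 8+16 = 24 → [8, 8, 24, 72, 16]
pop() removes 16 → [8, 8, 24, 72]
lst[3] = lst[0]*lst[-1] = 8*72 = 576 → [8, 8, 24, 576]
append lst[0]+lst[0] = 8+8 = 16 → [8, 8, 24, 576, 16]

[8, 8, 24, 576, 16]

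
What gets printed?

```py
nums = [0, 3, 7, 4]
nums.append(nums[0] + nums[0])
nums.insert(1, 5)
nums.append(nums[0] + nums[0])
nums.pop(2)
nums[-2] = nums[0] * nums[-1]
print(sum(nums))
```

append nums[0]+nums[0] = 0+0 = 0 → [0, 3, 7, 4, 0]
insert 5 at 1 → [0, 5, 3, 7, 4, 0]
append nums[0]+nums[0] = 0+0 = 0 → [0, 5, 3, 7, 4, 0, 0]
pop(2) removes 3 → [0, 5, 7, 4, 0, 0]
nums[-2] = nums[0]*nums[-1] = 0*0 = 0 → [0, 5, 7, 4, 0, 0]
sum = 16

16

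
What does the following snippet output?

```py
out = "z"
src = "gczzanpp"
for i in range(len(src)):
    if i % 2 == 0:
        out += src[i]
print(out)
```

i=0: add 'g' → 'zg'
i=1: skip
i=2: add 'z' → 'zgz'
i=3: skip
i=4: add 'a' → 'zgza'
i=5: skip
i=6: add 'p' → 'zgzap'
i=7: skip

zgzap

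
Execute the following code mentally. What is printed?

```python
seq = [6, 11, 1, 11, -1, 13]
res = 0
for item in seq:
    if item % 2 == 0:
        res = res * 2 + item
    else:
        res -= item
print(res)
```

-29

item=6: even, res = 0*2+6 = 6
item=11: not even, res = 6-11 = -5
item=1: not even, res = (-5)-1 = -6
item=11: not even, res = (-6)-11 = -17
item=-1: not even, res = (-17)-(-1) = -16
item=13: not even, res = (-16)-13 = -29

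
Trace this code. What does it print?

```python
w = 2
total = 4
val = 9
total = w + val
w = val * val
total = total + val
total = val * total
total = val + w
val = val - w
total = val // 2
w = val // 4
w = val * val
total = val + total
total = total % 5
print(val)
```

-72

total = 2+9 = 11
w = 9*9 = 81
total = 11+9 = 20
total = 9*20 = 180
total = 9+81 = 90
val = 9-81 = -72
total = (-72)//2 = -36
w = (-72)//4 = -18
w = (-72)*(-72) = 5184
total = (-72)+(-36) = -108
total = (-108)%5 = 2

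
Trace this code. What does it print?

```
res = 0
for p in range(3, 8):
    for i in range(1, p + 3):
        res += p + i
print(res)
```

p=3,i=1: res = 0+4 = 4
p=3,i=2: res = 4+5 = 9
p=3,i=3: res = 9+6 = 15
p=3,i=4: res = 15+7 = 22
p=3,i=5: res = 22+8 = 30
p=4,i=1: res = 30+5 = 35
p=4,i=2: res = 35+6 = 41
p=4,i=3: res = 41+7 = 48
p=4,i=4: res = 48+8 = 56
p=4,i=5: res = 56+9 = 65
p=4,i=6: res = 65+10 = 75
p=5,i=1: res = 75+6 = 81
p=5,i=2: res = 81+7 = 88
p=5,i=3: res = 88+8 = 96
p=5,i=4: res = 96+9 = 105
p=5,i=5: res = 105+10 = 115
p=5,i=6: res = 115+11 = 126
p=5,i=7: res = 126+12 = 138
p=6,i=1: res = 138+7 = 145
p=6,i=2: res = 145+8 = 153
p=6,i=3: res = 153+9 = 162
p=6,i=4: res = 162+10 = 172
p=6,i=5: res = 172+11 = 183
p=6,i=6: res = 183+12 = 195
p=6,i=7: res = 195+13 = 208
p=6,i=8: res = 208+14 = 222
p=7,i=1: res = 222+8 = 230
p=7,i=2: res = 230+9 = 239
p=7,i=3: res = 239+10 = 249
p=7,i=4: res = 249+11 = 260
p=7,i=5: res = 260+12 = 272
p=7,i=6: res = 272+13 = 285
p=7,i=7: res = 285+14 = 299
p=7,i=8: res = 299+15 = 314
p=7,i=9: res = 314+16 = 330

330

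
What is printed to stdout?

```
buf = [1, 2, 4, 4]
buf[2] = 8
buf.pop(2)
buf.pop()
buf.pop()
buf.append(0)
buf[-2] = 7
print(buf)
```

[7, 0]

buf[2] = 8 → [1, 2, 8, 4]
pop(2) removes 8 → [1, 2, 4]
pop() removes 4 → [1, 2]
pop() removes 2 → [1]
append 0 → [1, 0]
buf[-2] = 7 → [7, 0]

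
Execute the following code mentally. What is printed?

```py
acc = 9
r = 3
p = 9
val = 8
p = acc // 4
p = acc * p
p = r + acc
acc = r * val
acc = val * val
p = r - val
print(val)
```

p = 9//4 = 2
p = 9*2 = 18
p = 3+9 = 12
acc = 3*8 = 24
acc = 8*8 = 64
p = 3-8 = -5

8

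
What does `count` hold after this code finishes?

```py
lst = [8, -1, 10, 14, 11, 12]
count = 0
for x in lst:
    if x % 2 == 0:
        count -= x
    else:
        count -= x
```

x=8: even, count = 0-8 = -8
x=-1: not even, count = (-8)-(-1) = -7
x=10: even, count = (-7)-10 = -17
x=14: even, count = (-17)-14 = -31
x=11: not even, count = (-31)-11 = -42
x=12: even, count = (-42)-12 = -54

-54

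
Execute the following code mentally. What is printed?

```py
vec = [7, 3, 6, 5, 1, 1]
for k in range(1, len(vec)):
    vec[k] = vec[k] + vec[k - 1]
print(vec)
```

k=1: vec[1] = 3+7 = 10 → [7, 10, 6, 5, 1, 1]
k=2: vec[2] = 6+10 = 16 → [7, 10, 16, 5, 1, 1]
k=3: vec[3] = 5+16 = 21 → [7, 10, 16, 21, 1, 1]
k=4: vec[4] = 1+21 = 22 → [7, 10, 16, 21, 22, 1]
k=5: vec[5] = 1+22 = 23 → [7, 10, 16, 21, 22, 23]

[7, 10, 16, 21, 22, 23]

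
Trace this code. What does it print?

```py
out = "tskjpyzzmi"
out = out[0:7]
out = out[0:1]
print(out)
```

t

slice [0:7] → 'tskjpyz'
slice [0:1] → 't'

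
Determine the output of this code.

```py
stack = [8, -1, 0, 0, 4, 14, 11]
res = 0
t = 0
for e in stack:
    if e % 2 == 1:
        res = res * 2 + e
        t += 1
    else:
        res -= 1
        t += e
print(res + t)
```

e=8: not odd, res = 0-1 = -1; t=8
e=-1: odd, res = (-1)*2+(-1) = -3; t=9
e=0: not odd, res = (-3)-1 = -4; t=9
e=0: not odd, res = (-4)-1 = -5; t=9
e=4: not odd, res = (-5)-1 = -6; t=13
e=14: not odd, res = (-6)-1 = -7; t=27
e=11: odd, res = (-7)*2+11 = -3; t=28
res+t = (-3)+28 = 25

25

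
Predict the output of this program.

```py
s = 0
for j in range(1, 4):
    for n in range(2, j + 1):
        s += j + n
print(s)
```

15

j=2,n=2: s = 0+4 = 4
j=3,n=2: s = 4+5 = 9
j=3,n=3: s = 9+6 = 15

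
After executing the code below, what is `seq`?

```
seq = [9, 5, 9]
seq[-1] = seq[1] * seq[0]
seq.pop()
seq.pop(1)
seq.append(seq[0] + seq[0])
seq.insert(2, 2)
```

seq[-1] = seq[1]*seq[0] = 5*9 = 45 → [9, 5, 45]
pop() removes 45 → [9, 5]
pop(1) removes 5 → [9]
append seq[0]+seq[0] = 9+9 = 18 → [9, 18]
insert 2 at 2 → [9, 18, 2]

[9, 18, 2]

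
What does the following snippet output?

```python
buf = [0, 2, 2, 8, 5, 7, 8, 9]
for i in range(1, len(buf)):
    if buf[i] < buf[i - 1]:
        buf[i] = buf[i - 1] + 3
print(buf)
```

i=1: 2>=0, unchanged → [0, 2, 2, 8, 5, 7, 8, 9]
i=2: 2>=2, unchanged → [0, 2, 2, 8, 5, 7, 8, 9]
i=3: 8>=2, unchanged → [0, 2, 2, 8, 5, 7, 8, 9]
i=4: 5<8, buf[4] = 8+3 = 11 → [0, 2, 2, 8, 11, 7, 8, 9]
i=5: 7<11, buf[5] = 11+3 = 14 → [0, 2, 2, 8, 11, 14, 8, 9]
i=6: 8<14, buf[6] = 14+3 = 17 → [0, 2, 2, 8, 11, 14, 17, 9]
i=7: 9<17, buf[7] = 17+3 = 20 → [0, 2, 2, 8, 11, 14, 17, 20]

[0, 2, 2, 8, 11, 14, 17, 20]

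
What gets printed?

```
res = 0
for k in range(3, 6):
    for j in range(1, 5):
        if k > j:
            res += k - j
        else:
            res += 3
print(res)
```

k=3,j=1: 3>1, res = 0+2 = 2
k=3,j=2: 3>2, res = 2+1 = 3
k=3,j=3: not 3>3, res = 3+3 = 6
k=3,j=4: not 3>4, res = 6+3 = 9
k=4,j=1: 4>1, res = 9+3 = 12
k=4,j=2: 4>2, res = 12+2 = 14
k=4,j=3: 4>3, res = 14+1 = 15
k=4,j=4: not 4>4, res = 15+3 = 18
k=5,j=1: 5>1, res = 18+4 = 22
k=5,j=2: 5>2, res = 22+3 = 25
k=5,j=3: 5>3, res = 25+2 = 27
k=5,j=4: 5>4, res = 27+1 = 28

28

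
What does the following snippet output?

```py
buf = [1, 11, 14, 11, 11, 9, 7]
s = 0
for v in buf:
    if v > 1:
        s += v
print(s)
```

63

v=1: not >1
v=11: >1, s = 0+11 = 11
v=14: >1, s = 11+14 = 25
v=11: >1, s = 25+11 = 36
v=11: >1, s = 36+11 = 47
v=9: >1, s = 47+9 = 56
v=7: >1, s = 56+7 = 63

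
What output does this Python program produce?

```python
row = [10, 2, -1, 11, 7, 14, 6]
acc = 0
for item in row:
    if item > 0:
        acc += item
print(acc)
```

50

item=10: >0, acc = 0+10 = 10
item=2: >0, acc = 10+2 = 12
item=-1: not >0
item=11: >0, acc = 12+11 = 23
item=7: >0, acc = 23+7 = 30
item=14: >0, acc = 30+14 = 44
item=6: >0, acc = 44+6 = 50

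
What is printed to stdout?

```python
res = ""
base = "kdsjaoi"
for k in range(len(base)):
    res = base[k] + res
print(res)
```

ioajsdk

k=0: prepend 'k' → 'k'
k=1: prepend 'd' → 'dk'
k=2: prepend 's' → 'sdk'
k=3: prepend 'j' → 'jsdk'
k=4: prepend 'a' → 'ajsdk'
k=5: prepend 'o' → 'oajsdk'
k=6: prepend 'i' → 'ioajsdk'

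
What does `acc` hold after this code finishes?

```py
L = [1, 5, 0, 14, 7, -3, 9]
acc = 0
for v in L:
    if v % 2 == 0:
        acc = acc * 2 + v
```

14

v=1: not even
v=5: not even
v=0: even, acc = 0*2+0 = 0
v=14: even, acc = 0*2+14 = 14
v=7: not even
v=-3: not even
v=9: not even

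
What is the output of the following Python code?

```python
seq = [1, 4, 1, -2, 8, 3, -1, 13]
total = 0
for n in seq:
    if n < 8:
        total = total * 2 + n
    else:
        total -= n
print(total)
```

n=1: <8, total = 0*2+1 = 1
n=4: <8, total = 1*2+4 = 6
n=1: <8, total = 6*2+1 = 13
n=-2: <8, total = 13*2+(-2) = 24
n=8: not <8, total = 24-8 = 16
n=3: <8, total = 16*2+3 = 35
n=-1: <8, total = 35*2+(-1) = 69
n=13: not <8, total = 69-13 = 56

56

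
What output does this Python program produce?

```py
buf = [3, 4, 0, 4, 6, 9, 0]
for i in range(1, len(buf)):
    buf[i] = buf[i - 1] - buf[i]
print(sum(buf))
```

-55

i=1: buf[1] = 3-4 = -1 → [3, -1, 0, 4, 6, 9, 0]
i=2: buf[2] = (-1)-0 = -1 → [3, -1, -1, 4, 6, 9, 0]
i=3: buf[3] = (-1)-4 = -5 → [3, -1, -1, -5, 6, 9, 0]
i=4: buf[4] = (-5)-6 = -11 → [3, -1, -1, -5, -11, 9, 0]
i=5: buf[5] = (-11)-9 = -20 → [3, -1, -1, -5, -11, -20, 0]
i=6: buf[6] = (-20)-0 = -20 → [3, -1, -1, -5, -11, -20, -20]
sum = -55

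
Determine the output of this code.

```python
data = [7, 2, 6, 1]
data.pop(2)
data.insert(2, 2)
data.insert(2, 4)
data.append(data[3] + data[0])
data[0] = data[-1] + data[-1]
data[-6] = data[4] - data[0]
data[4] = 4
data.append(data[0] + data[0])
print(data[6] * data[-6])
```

-68

pop(2) removes 6 → [7, 2, 1]
insert 2 at 2 → [7, 2, 2, 1]
insert 4 at 2 → [7, 2, 4, 2, 1]
append data[3]+data[0] = 2+7 = 9 → [7, 2, 4, 2, 1, 9]
data[0] = data[-1]+data[-1] = 9+9 = 18 → [18, 2, 4, 2, 1, 9]
data[-6] = data[4]-data[0] = 1-18 = -17 → [-17, 2, 4, 2, 1, 9]
data[4] = 4 → [-17, 2, 4, 2, 4, 9]
append data[0]+data[0] = (-17)+(-17) = -34 → [-17, 2, 4, 2, 4, 9, -34]
data[6]*data[-6] = (-34)*2 = -68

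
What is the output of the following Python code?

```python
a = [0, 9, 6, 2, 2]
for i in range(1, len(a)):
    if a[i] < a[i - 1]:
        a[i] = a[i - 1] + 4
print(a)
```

i=1: 9>=0, unchanged → [0, 9, 6, 2, 2]
i=2: 6<9, a[2] = 9+4 = 13 → [0, 9, 13, 2, 2]
i=3: 2<13, a[3] = 13+4 = 17 → [0, 9, 13, 17, 2]
i=4: 2<17, a[4] = 17+4 = 21 → [0, 9, 13, 17, 21]

[0, 9, 13, 17, 21]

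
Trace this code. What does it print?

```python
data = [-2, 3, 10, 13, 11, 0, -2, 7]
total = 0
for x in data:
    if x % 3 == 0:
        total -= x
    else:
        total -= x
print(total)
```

x=-2: not %3==0, total = 0-(-2) = 2
x=3: %3==0, total = 2-3 = -1
x=10: not %3==0, total = (-1)-10 = -11
x=13: not %3==0, total = (-11)-13 = -24
x=11: not %3==0, total = (-24)-11 = -35
x=0: %3==0, total = (-35)-0 = -35
x=-2: not %3==0, total = (-35)-(-2) = -33
x=7: not %3==0, total = (-33)-7 = -40

-40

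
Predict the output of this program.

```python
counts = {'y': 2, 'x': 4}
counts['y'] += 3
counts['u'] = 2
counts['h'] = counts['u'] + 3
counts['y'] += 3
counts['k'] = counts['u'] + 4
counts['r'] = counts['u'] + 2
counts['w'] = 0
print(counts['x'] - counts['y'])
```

counts['y'] = 2+3 = 5 → {'y': 5, 'x': 4}
counts['u'] = 2 → {'y': 5, 'x': 4, 'u': 2}
counts['h'] = counts['u']+3 = 5 → {'y': 5, 'x': 4, 'u': 2, 'h': 5}
counts['y'] = 5+3 = 8 → {'y': 8, 'x': 4, 'u': 2, 'h': 5}
counts['k'] = counts['u']+4 = 6 → {'y': 8, 'x': 4, 'u': 2, 'h': 5, 'k': 6}
counts['r'] = counts['u']+2 = 4 → {'y': 8, 'x': 4, 'u': 2, 'h': 5, 'k': 6, 'r': 4}
counts['w'] = 0 → {'y': 8, 'x': 4, 'u': 2, 'h': 5, 'k': 6, 'r': 4, 'w': 0}
counts['x']-counts['y'] = 4-8 = -4

-4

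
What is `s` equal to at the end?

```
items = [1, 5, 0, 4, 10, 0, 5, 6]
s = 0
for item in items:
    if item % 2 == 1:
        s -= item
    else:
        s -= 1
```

-16

item=1: odd, s = 0-1 = -1
item=5: odd, s = (-1)-5 = -6
item=0: not odd, s = (-6)-1 = -7
item=4: not odd, s = (-7)-1 = -8
item=10: not odd, s = (-8)-1 = -9
item=0: not odd, s = (-9)-1 = -10
item=5: odd, s = (-10)-5 = -15
item=6: not odd, s = (-15)-1 = -16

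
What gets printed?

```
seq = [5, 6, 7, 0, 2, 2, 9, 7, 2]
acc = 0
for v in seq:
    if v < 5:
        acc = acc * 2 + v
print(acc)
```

v=5: not <5
v=6: not <5
v=7: not <5
v=0: <5, acc = 0*2+0 = 0
v=2: <5, acc = 0*2+2 = 2
v=2: <5, acc = 2*2+2 = 6
v=9: not <5
v=7: not <5
v=2: <5, acc = 6*2+2 = 14

14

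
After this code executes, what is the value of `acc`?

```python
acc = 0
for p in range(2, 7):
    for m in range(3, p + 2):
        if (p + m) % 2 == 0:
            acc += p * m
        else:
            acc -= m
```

85

p=2,m=3: odd sum, acc = 0-3 = -3
p=3,m=3: even sum, acc = (-3)+9 = 6
p=3,m=4: odd sum, acc = 6-4 = 2
p=4,m=3: odd sum, acc = 2-3 = -1
p=4,m=4: even sum, acc = (-1)+16 = 15
p=4,m=5: odd sum, acc = 15-5 = 10
p=5,m=3: even sum, acc = 10+15 = 25
p=5,m=4: odd sum, acc = 25-4 = 21
p=5,m=5: even sum, acc = 21+25 = 46
p=5,m=6: odd sum, acc = 46-6 = 40
p=6,m=3: odd sum, acc = 40-3 = 37
p=6,m=4: even sum, acc = 37+24 = 61
p=6,m=5: odd sum, acc = 61-5 = 56
p=6,m=6: even sum, acc = 56+36 = 92
p=6,m=7: odd sum, acc = 92-7 = 85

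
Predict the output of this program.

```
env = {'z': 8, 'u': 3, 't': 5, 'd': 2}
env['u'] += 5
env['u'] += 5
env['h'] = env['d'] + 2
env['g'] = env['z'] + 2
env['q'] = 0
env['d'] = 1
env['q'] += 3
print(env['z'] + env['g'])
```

env['u'] = 3+5 = 8 → {'z': 8, 'u': 8, 't': 5, 'd': 2}
env['u'] = 8+5 = 13 → {'z': 8, 'u': 13, 't': 5, 'd': 2}
env['h'] = env['d']+2 = 4 → {'z': 8, 'u': 13, 't': 5, 'd': 2, 'h': 4}
env['g'] = env['z']+2 = 10 → {'z': 8, 'u': 13, 't': 5, 'd': 2, 'h': 4, 'g': 10}
env['q'] = 0 → {'z': 8, 'u': 13, 't': 5, 'd': 2, 'h': 4, 'g': 10, 'q': 0}
env['d'] = 1 → {'z': 8, 'u': 13, 't': 5, 'd': 1, 'h': 4, 'g': 10, 'q': 0}
env['q'] = 0+3 = 3 → {'z': 8, 'u': 13, 't': 5, 'd': 1, 'h': 4, 'g': 10, 'q': 3}
env['z']+env['g'] = 8+10 = 18

18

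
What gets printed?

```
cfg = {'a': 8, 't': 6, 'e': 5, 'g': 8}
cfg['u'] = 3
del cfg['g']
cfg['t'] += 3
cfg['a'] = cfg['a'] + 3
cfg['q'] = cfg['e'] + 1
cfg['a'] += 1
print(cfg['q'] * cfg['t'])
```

54

cfg['u'] = 3 → {'a': 8, 't': 6, 'e': 5, 'g': 8, 'u': 3}
del 'g' → {'a': 8, 't': 6, 'e': 5, 'u': 3}
cfg['t'] = 6+3 = 9 → {'a': 8, 't': 9, 'e': 5, 'u': 3}
cfg['a'] = cfg['a']+3 = 11 → {'a': 11, 't': 9, 'e': 5, 'u': 3}
cfg['q'] = cfg['e']+1 = 6 → {'a': 11, 't': 9, 'e': 5, 'u': 3, 'q': 6}
cfg['a'] = 11+1 = 12 → {'a': 12, 't': 9, 'e': 5, 'u': 3, 'q': 6}
cfg['q']*cfg['t'] = 6*9 = 54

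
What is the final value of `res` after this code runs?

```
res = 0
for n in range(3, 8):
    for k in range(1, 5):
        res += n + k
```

150

n=3,k=1: res = 0+4 = 4
n=3,k=2: res = 4+5 = 9
n=3,k=3: res = 9+6 = 15
n=3,k=4: res = 15+7 = 22
n=4,k=1: res = 22+5 = 27
n=4,k=2: res = 27+6 = 33
n=4,k=3: res = 33+7 = 40
n=4,k=4: res = 40+8 = 48
n=5,k=1: res = 48+6 = 54
n=5,k=2: res = 54+7 = 61
n=5,k=3: res = 61+8 = 69
n=5,k=4: res = 69+9 = 78
n=6,k=1: res = 78+7 = 85
n=6,k=2: res = 85+8 = 93
n=6,k=3: res = 93+9 = 102
n=6,k=4: res = 102+10 = 112
n=7,k=1: res = 112+8 = 120
n=7,k=2: res = 120+9 = 129
n=7,k=3: res = 129+10 = 139
n=7,k=4: res = 139+11 = 150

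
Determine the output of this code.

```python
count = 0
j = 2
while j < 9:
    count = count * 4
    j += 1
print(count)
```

j=2: count = 0*4 = 0
j=3: count = 0*4 = 0
j=4: count = 0*4 = 0
j=5: count = 0*4 = 0
j=6: count = 0*4 = 0
j=7: count = 0*4 = 0
j=8: count = 0*4 = 0

0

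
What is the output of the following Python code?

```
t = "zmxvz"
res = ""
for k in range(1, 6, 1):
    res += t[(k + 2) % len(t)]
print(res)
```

vzzmx

k=1: add t[3]='v' → 'v'
k=2: add t[4]='z' → 'vz'
k=3: add t[0]='z' → 'vzz'
k=4: add t[1]='m' → 'vzzm'
k=5: add t[2]='x' → 'vzzmx'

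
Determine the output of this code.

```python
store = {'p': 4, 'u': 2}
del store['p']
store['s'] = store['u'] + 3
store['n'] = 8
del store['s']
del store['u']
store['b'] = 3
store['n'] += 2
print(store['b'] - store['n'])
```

-7

del 'p' → {'u': 2}
store['s'] = store['u']+3 = 5 → {'u': 2, 's': 5}
store['n'] = 8 → {'u': 2, 's': 5, 'n': 8}
del 's' → {'u': 2, 'n': 8}
del 'u' → {'n': 8}
store['b'] = 3 → {'n': 8, 'b': 3}
store['n'] = 8+2 = 10 → {'n': 10, 'b': 3}
store['b']-store['n'] = 3-10 = -7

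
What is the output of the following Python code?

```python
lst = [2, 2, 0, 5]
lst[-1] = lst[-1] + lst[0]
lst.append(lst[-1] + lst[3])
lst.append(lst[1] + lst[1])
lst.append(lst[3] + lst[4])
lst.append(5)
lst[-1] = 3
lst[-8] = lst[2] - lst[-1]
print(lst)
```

lst[-1] = lst[-1]+lst[0] = 5+2 = 7 → [2, 2, 0, 7]
append lst[-1]+lst[3] = 7+7 = 14 → [2, 2, 0, 7, 14]
append lst[1]+lst[1] = 2+2 = 4 → [2, 2, 0, 7, 14, 4]
append lst[3]+lst[4] = 7+14 = 21 → [2, 2, 0, 7, 14, 4, 21]
append 5 → [2, 2, 0, 7, 14, 4, 21, 5]
lst[-1] = 3 → [2, 2, 0, 7, 14, 4, 21, 3]
lst[-8] = lst[2]-lst[-1] = 0-3 = -3 → [-3, 2, 0, 7, 14, 4, 21, 3]

[-3, 2, 0, 7, 14, 4, 21, 3]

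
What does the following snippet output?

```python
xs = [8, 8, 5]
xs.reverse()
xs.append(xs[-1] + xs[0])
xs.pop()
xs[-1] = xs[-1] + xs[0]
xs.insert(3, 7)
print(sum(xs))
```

reverse → [5, 8, 8]
append xs[-1]+xs[0] = 8+5 = 13 → [5, 8, 8, 13]
pop() removes 13 → [5, 8, 8]
xs[-1] = xs[-1]+xs[0] = 8+5 = 13 → [5, 8, 13]
insert 7 at 3 → [5, 8, 13, 7]
sum = 33

33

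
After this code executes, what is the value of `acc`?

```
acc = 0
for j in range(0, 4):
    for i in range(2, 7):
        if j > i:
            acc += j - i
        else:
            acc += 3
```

j=0,i=2: not 0>2, acc = 0+3 = 3
j=0,i=3: not 0>3, acc = 3+3 = 6
j=0,i=4: not 0>4, acc = 6+3 = 9
j=0,i=5: not 0>5, acc = 9+3 = 12
j=0,i=6: not 0>6, acc = 12+3 = 15
j=1,i=2: not 1>2, acc = 15+3 = 18
j=1,i=3: not 1>3, acc = 18+3 = 21
j=1,i=4: not 1>4, acc = 21+3 = 24
j=1,i=5: not 1>5, acc = 24+3 = 27
j=1,i=6: not 1>6, acc = 27+3 = 30
j=2,i=2: not 2>2, acc = 30+3 = 33
j=2,i=3: not 2>3, acc = 33+3 = 36
j=2,i=4: not 2>4, acc = 36+3 = 39
j=2,i=5: not 2>5, acc = 39+3 = 42
j=2,i=6: not 2>6, acc = 42+3 = 45
j=3,i=2: 3>2, acc = 45+1 = 46
j=3,i=3: not 3>3, acc = 46+3 = 49
j=3,i=4: not 3>4, acc = 49+3 = 52
j=3,i=5: not 3>5, acc = 52+3 = 55
j=3,i=6: not 3>6, acc = 55+3 = 58

58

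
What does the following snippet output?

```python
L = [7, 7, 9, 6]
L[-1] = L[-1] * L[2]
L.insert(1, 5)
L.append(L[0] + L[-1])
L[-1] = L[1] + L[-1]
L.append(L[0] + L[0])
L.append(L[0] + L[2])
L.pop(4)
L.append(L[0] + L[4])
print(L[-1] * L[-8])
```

L[-1] = L[-1]*L[2] = 6*9 = 54 → [7, 7, 9, 54]
insert 5 at 1 → [7, 5, 7, 9, 54]
append L[0]+L[-1] = 7+54 = 61 → [7, 5, 7, 9, 54, 61]
L[-1] = L[1]+L[-1] = 5+61 = 66 → [7, 5, 7, 9, 54, 66]
append L[0]+L[0] = 7+7 = 14 → [7, 5, 7, 9, 54, 66, 14]
append L[0]+L[2] = 7+7 = 14 → [7, 5, 7, 9, 54, 66, 14, 14]
pop(4) removes 54 → [7, 5, 7, 9, 66, 14, 14]
append L[0]+L[4] = 7+66 = 73 → [7, 5, 7, 9, 66, 14, 14, 73]
L[-1]*L[-8] = 73*7 = 511

511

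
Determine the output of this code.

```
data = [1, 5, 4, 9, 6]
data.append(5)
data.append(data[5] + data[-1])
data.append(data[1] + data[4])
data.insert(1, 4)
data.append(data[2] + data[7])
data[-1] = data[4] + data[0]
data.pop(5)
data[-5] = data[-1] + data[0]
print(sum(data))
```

61

append 5 → [1, 5, 4, 9, 6, 5]
append data[5]+data[-1] = 5+5 = 10 → [1, 5, 4, 9, 6, 5, 10]
append data[1]+data[4] = 5+6 = 11 → [1, 5, 4, 9, 6, 5, 10, 11]
insert 4 at 1 → [1, 4, 5, 4, 9, 6, 5, 10, 11]
append data[2]+data[7] = 5+10 = 15 → [1, 4, 5, 4, 9, 6, 5, 10, 11, 15]
data[-1] = data[4]+data[0] = 9+1 = 10 → [1, 4, 5, 4, 9, 6, 5, 10, 11, 10]
pop(5) removes 6 → [1, 4, 5, 4, 9, 5, 10, 11, 10]
data[-5] = data[-1]+data[0] = 10+1 = 11 → [1, 4, 5, 4, 11, 5, 10, 11, 10]
sum = 61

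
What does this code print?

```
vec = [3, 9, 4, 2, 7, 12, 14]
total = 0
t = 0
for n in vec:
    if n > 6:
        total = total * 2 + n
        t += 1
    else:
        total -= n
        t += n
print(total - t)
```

29

n=3: not >6, total = 0-3 = -3; t=3
n=9: >6, total = (-3)*2+9 = 3; t=4
n=4: not >6, total = 3-4 = -1; t=8
n=2: not >6, total = (-1)-2 = -3; t=10
n=7: >6, total = (-3)*2+7 = 1; t=11
n=12: >6, total = 1*2+12 = 14; t=12
n=14: >6, total = 14*2+14 = 42; t=13
total-t = 42-13 = 29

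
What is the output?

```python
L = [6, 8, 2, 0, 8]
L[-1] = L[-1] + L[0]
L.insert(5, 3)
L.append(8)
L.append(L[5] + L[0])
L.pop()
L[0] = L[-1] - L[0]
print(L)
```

[2, 8, 2, 0, 14, 3, 8]

L[-1] = L[-1]+L[0] = 8+6 = 14 → [6, 8, 2, 0, 14]
insert 3 at 5 → [6, 8, 2, 0, 14, 3]
append 8 → [6, 8, 2, 0, 14, 3, 8]
append L[5]+L[0] = 3+6 = 9 → [6, 8, 2, 0, 14, 3, 8, 9]
pop() removes 9 → [6, 8, 2, 0, 14, 3, 8]
L[0] = L[-1]-L[0] = 8-6 = 2 → [2, 8, 2, 0, 14, 3, 8]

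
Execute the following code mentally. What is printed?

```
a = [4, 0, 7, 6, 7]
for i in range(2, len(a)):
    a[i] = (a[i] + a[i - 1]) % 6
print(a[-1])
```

i=2: a[2] = (7+0)%6 = 1 → [4, 0, 1, 6, 7]
i=3: a[3] = (6+1)%6 = 1 → [4, 0, 1, 1, 7]
i=4: a[4] = (7+1)%6 = 2 → [4, 0, 1, 1, 2]

2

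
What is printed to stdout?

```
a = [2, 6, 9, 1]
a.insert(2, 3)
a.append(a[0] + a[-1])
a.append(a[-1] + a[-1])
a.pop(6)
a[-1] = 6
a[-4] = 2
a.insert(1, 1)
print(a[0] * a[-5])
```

12

insert 3 at 2 → [2, 6, 3, 9, 1]
append a[0]+a[-1] = 2+1 = 3 → [2, 6, 3, 9, 1, 3]
append a[-1]+a[-1] = 3+3 = 6 → [2, 6, 3, 9, 1, 3, 6]
pop(6) removes 6 → [2, 6, 3, 9, 1, 3]
a[-1] = 6 → [2, 6, 3, 9, 1, 6]
a[-4] = 2 → [2, 6, 2, 9, 1, 6]
insert 1 at 1 → [2, 1, 6, 2, 9, 1, 6]
a[0]*a[-5] = 2*6 = 12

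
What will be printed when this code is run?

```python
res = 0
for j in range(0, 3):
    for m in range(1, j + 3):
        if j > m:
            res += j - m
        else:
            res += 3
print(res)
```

25

j=0,m=1: not 0>1, res = 0+3 = 3
j=0,m=2: not 0>2, res = 3+3 = 6
j=1,m=1: not 1>1, res = 6+3 = 9
j=1,m=2: not 1>2, res = 9+3 = 12
j=1,m=3: not 1>3, res = 12+3 = 15
j=2,m=1: 2>1, res = 15+1 = 16
j=2,m=2: not 2>2, res = 16+3 = 19
j=2,m=3: not 2>3, res = 19+3 = 22
j=2,m=4: not 2>4, res = 22+3 = 25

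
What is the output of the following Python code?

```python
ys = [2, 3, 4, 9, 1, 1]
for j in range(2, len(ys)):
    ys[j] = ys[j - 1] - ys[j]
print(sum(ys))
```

j=2: ys[2] = 3-4 = -1 → [2, 3, -1, 9, 1, 1]
j=3: ys[3] = (-1)-9 = -10 → [2, 3, -1, -10, 1, 1]
j=4: ys[4] = (-10)-1 = -11 → [2, 3, -1, -10, -11, 1]
j=5: ys[5] = (-11)-1 = -12 → [2, 3, -1, -10, -11, -12]
sum = -29

-29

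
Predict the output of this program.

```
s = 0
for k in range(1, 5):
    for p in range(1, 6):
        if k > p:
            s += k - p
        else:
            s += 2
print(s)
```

k=1,p=1: not 1>1, s = 0+2 = 2
k=1,p=2: not 1>2, s = 2+2 = 4
k=1,p=3: not 1>3, s = 4+2 = 6
k=1,p=4: not 1>4, s = 6+2 = 8
k=1,p=5: not 1>5, s = 8+2 = 10
k=2,p=1: 2>1, s = 10+1 = 11
k=2,p=2: not 2>2, s = 11+2 = 13
k=2,p=3: not 2>3, s = 13+2 = 15
k=2,p=4: not 2>4, s = 15+2 = 17
k=2,p=5: not 2>5, s = 17+2 = 19
k=3,p=1: 3>1, s = 19+2 = 21
k=3,p=2: 3>2, s = 21+1 = 22
k=3,p=3: not 3>3, s = 22+2 = 24
k=3,p=4: not 3>4, s = 24+2 = 26
k=3,p=5: not 3>5, s = 26+2 = 28
k=4,p=1: 4>1, s = 28+3 = 31
k=4,p=2: 4>2, s = 31+2 = 33
k=4,p=3: 4>3, s = 33+1 = 34
k=4,p=4: not 4>4, s = 34+2 = 36
k=4,p=5: not 4>5, s = 36+2 = 38

38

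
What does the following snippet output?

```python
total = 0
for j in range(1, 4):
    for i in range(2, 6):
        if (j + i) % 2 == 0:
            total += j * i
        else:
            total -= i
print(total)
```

j=1,i=2: odd sum, total = 0-2 = -2
j=1,i=3: even sum, total = (-2)+3 = 1
j=1,i=4: odd sum, total = 1-4 = -3
j=1,i=5: even sum, total = (-3)+5 = 2
j=2,i=2: even sum, total = 2+4 = 6
j=2,i=3: odd sum, total = 6-3 = 3
j=2,i=4: even sum, total = 3+8 = 11
j=2,i=5: odd sum, total = 11-5 = 6
j=3,i=2: odd sum, total = 6-2 = 4
j=3,i=3: even sum, total = 4+9 = 13
j=3,i=4: odd sum, total = 13-4 = 9
j=3,i=5: even sum, total = 9+15 = 24

24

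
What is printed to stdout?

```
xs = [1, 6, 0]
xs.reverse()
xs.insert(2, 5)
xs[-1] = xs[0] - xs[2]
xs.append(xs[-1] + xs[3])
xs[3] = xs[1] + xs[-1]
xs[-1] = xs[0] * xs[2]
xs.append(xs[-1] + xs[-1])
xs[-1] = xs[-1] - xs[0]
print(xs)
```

reverse → [0, 6, 1]
insert 5 at 2 → [0, 6, 5, 1]
xs[-1] = xs[0]-xs[2] = 0-5 = -5 → [0, 6, 5, -5]
append xs[-1]+xs[3] = (-5)+(-5) = -10 → [0, 6, 5, -5, -10]
xs[3] = xs[1]+xs[-1] = 6+(-10) = -4 → [0, 6, 5, -4, -10]
xs[-1] = xs[0]*xs[2] = 0*5 = 0 → [0, 6, 5, -4, 0]
append xs[-1]+xs[-1] = 0+0 = 0 → [0, 6, 5, -4, 0, 0]
xs[-1] = xs[-1]-xs[0] = 0-0 = 0 → [0, 6, 5, -4, 0, 0]

[0, 6, 5, -4, 0, 0]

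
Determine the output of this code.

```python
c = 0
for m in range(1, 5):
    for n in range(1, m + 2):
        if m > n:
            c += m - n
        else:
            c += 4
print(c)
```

42

m=1,n=1: not 1>1, c = 0+4 = 4
m=1,n=2: not 1>2, c = 4+4 = 8
m=2,n=1: 2>1, c = 8+1 = 9
m=2,n=2: not 2>2, c = 9+4 = 13
m=2,n=3: not 2>3, c = 13+4 = 17
m=3,n=1: 3>1, c = 17+2 = 19
m=3,n=2: 3>2, c = 19+1 = 20
m=3,n=3: not 3>3, c = 20+4 = 24
m=3,n=4: not 3>4, c = 24+4 = 28
m=4,n=1: 4>1, c = 28+3 = 31
m=4,n=2: 4>2, c = 31+2 = 33
m=4,n=3: 4>3, c = 33+1 = 34
m=4,n=4: not 4>4, c = 34+4 = 38
m=4,n=5: not 4>5, c = 38+4 = 42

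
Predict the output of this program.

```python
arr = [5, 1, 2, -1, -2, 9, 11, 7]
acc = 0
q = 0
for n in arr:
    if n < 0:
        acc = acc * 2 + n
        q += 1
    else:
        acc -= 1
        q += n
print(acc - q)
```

n=5: not <0, acc = 0-1 = -1; q=5
n=1: not <0, acc = (-1)-1 = -2; q=6
n=2: not <0, acc = (-2)-1 = -3; q=8
n=-1: <0, acc = (-3)*2+(-1) = -7; q=9
n=-2: <0, acc = (-7)*2+(-2) = -16; q=10
n=9: not <0, acc = (-16)-1 = -17; q=19
n=11: not <0, acc = (-17)-1 = -18; q=30
n=7: not <0, acc = (-18)-1 = -19; q=37
acc-q = (-19)-37 = -56

-56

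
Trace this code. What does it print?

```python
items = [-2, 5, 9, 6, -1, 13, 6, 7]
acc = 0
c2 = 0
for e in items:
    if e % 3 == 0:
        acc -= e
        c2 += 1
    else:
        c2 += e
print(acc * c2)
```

e=-2: not %3==0; c2=-2
e=5: not %3==0; c2=3
e=9: %3==0, acc = 0-9 = -9; c2=4
e=6: %3==0, acc = (-9)-6 = -15; c2=5
e=-1: not %3==0; c2=4
e=13: not %3==0; c2=17
e=6: %3==0, acc = (-15)-6 = -21; c2=18
e=7: not %3==0; c2=25
acc*c2 = (-21)*25 = -525

-525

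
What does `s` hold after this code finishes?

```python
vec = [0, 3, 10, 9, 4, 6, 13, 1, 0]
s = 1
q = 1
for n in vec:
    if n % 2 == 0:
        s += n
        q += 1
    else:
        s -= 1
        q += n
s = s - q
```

-15

n=0: even, s = 1+0 = 1; q=2
n=3: not even, s = 1-1 = 0; q=5
n=10: even, s = 0+10 = 10; q=6
n=9: not even, s = 10-1 = 9; q=15
n=4: even, s = 9+4 = 13; q=16
n=6: even, s = 13+6 = 19; q=17
n=13: not even, s = 19-1 = 18; q=30
n=1: not even, s = 18-1 = 17; q=31
n=0: even, s = 17+0 = 17; q=32
s-q = 17-32 = -15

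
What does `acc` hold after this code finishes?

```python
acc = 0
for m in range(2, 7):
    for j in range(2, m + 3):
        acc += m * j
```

m=2,j=2: acc = 0+4 = 4
m=2,j=3: acc = 4+6 = 10
m=2,j=4: acc = 10+8 = 18
m=3,j=2: acc = 18+6 = 24
m=3,j=3: acc = 24+9 = 33
m=3,j=4: acc = 33+12 = 45
m=3,j=5: acc = 45+15 = 60
m=4,j=2: acc = 60+8 = 68
m=4,j=3: acc = 68+12 = 80
m=4,j=4: acc = 80+16 = 96
m=4,j=5: acc = 96+20 = 116
m=4,j=6: acc = 116+24 = 140
m=5,j=2: acc = 140+10 = 150
m=5,j=3: acc = 150+15 = 165
m=5,j=4: acc = 165+20 = 185
m=5,j=5: acc = 185+25 = 210
m=5,j=6: acc = 210+30 = 240
m=5,j=7: acc = 240+35 = 275
m=6,j=2: acc = 275+12 = 287
m=6,j=3: acc = 287+18 = 305
m=6,j=4: acc = 305+24 = 329
m=6,j=5: acc = 329+30 = 359
m=6,j=6: acc = 359+36 = 395
m=6,j=7: acc = 395+42 = 437
m=6,j=8: acc = 437+48 = 485

485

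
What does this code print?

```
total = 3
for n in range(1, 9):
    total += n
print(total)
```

n=1: total = 3+1 = 4
n=2: total = 4+2 = 6
n=3: total = 6+3 = 9
n=4: total = 9+4 = 13
n=5: total = 13+5 = 18
n=6: total = 18+6 = 24
n=7: total = 24+7 = 31
n=8: total = 31+8 = 39

39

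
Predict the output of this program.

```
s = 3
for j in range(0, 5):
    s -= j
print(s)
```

-7

j=0: s = 3-0 = 3
j=1: s = 3-1 = 2
j=2: s = 2-2 = 0
j=3: s = 0-3 = -3
j=4: s = (-3)-4 = -7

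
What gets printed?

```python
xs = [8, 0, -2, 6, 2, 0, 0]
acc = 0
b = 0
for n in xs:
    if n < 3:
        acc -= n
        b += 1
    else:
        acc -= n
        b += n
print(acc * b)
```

-266

n=8: not <3, acc = 0-8 = -8; b=8
n=0: <3, acc = (-8)-0 = -8; b=9
n=-2: <3, acc = (-8)-(-2) = -6; b=10
n=6: not <3, acc = (-6)-6 = -12; b=16
n=2: <3, acc = (-12)-2 = -14; b=17
n=0: <3, acc = (-14)-0 = -14; b=18
n=0: <3, acc = (-14)-0 = -14; b=19
acc*b = (-14)*19 = -266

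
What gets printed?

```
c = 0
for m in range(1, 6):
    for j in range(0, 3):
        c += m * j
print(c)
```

45

m=1,j=0: c = 0+0 = 0
m=1,j=1: c = 0+1 = 1
m=1,j=2: c = 1+2 = 3
m=2,j=0: c = 3+0 = 3
m=2,j=1: c = 3+2 = 5
m=2,j=2: c = 5+4 = 9
m=3,j=0: c = 9+0 = 9
m=3,j=1: c = 9+3 = 12
m=3,j=2: c = 12+6 = 18
m=4,j=0: c = 18+0 = 18
m=4,j=1: c = 18+4 = 22
m=4,j=2: c = 22+8 = 30
m=5,j=0: c = 30+0 = 30
m=5,j=1: c = 30+5 = 35
m=5,j=2: c = 35+10 = 45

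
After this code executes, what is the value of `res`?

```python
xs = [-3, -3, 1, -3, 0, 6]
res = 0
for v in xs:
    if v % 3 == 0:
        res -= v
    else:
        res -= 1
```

2

v=-3: %3==0, res = 0-(-3) = 3
v=-3: %3==0, res = 3-(-3) = 6
v=1: not %3==0, res = 6-1 = 5
v=-3: %3==0, res = 5-(-3) = 8
v=0: %3==0, res = 8-0 = 8
v=6: %3==0, res = 8-6 = 2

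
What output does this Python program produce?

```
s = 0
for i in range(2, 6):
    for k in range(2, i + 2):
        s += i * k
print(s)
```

193

i=2,k=2: s = 0+4 = 4
i=2,k=3: s = 4+6 = 10
i=3,k=2: s = 10+6 = 16
i=3,k=3: s = 16+9 = 25
i=3,k=4: s = 25+12 = 37
i=4,k=2: s = 37+8 = 45
i=4,k=3: s = 45+12 = 57
i=4,k=4: s = 57+16 = 73
i=4,k=5: s = 73+20 = 93
i=5,k=2: s = 93+10 = 103
i=5,k=3: s = 103+15 = 118
i=5,k=4: s = 118+20 = 138
i=5,k=5: s = 138+25 = 163
i=5,k=6: s = 163+30 = 193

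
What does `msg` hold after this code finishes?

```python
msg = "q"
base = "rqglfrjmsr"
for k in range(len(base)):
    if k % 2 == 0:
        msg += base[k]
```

'qrgfjs'

k=0: add 'r' → 'qr'
k=1: skip
k=2: add 'g' → 'qrg'
k=3: skip
k=4: add 'f' → 'qrgf'
k=5: skip
k=6: add 'j' → 'qrgfj'
k=7: skip
k=8: add 's' → 'qrgfjs'
k=9: skip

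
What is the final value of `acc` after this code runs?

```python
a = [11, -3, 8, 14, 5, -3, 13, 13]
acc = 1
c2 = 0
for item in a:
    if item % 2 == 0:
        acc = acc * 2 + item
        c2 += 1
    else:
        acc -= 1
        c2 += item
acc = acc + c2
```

item=11: not even, acc = 1-1 = 0; c2=11
item=-3: not even, acc = 0-1 = -1; c2=8
item=8: even, acc = (-1)*2+8 = 6; c2=9
item=14: even, acc = 6*2+14 = 26; c2=10
item=5: not even, acc = 26-1 = 25; c2=15
item=-3: not even, acc = 25-1 = 24; c2=12
item=13: not even, acc = 24-1 = 23; c2=25
item=13: not even, acc = 23-1 = 22; c2=38
acc+c2 = 22+38 = 60

60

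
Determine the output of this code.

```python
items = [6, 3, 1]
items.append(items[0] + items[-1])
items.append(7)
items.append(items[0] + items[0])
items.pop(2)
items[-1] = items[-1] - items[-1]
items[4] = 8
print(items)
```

[6, 3, 7, 7, 8]

append items[0]+items[-1] = 6+1 = 7 → [6, 3, 1, 7]
append 7 → [6, 3, 1, 7, 7]
append items[0]+items[0] = 6+6 = 12 → [6, 3, 1, 7, 7, 12]
pop(2) removes 1 → [6, 3, 7, 7, 12]
items[-1] = items[-1]-items[-1] = 12-12 = 0 → [6, 3, 7, 7, 0]
items[4] = 8 → [6, 3, 7, 7, 8]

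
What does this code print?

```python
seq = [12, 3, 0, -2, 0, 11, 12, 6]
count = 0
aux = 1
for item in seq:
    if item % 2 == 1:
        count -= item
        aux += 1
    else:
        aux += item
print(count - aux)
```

-45

item=12: not odd; aux=13
item=3: odd, count = 0-3 = -3; aux=14
item=0: not odd; aux=14
item=-2: not odd; aux=12
item=0: not odd; aux=12
item=11: odd, count = (-3)-11 = -14; aux=13
item=12: not odd; aux=25
item=6: not odd; aux=31
count-aux = (-14)-31 = -45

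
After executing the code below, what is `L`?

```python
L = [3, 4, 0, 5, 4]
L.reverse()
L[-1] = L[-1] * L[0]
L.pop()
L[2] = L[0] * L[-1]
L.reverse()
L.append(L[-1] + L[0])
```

reverse → [4, 5, 0, 4, 3]
L[-1] = L[-1]*L[0] = 3*4 = 12 → [4, 5, 0, 4, 12]
pop() removes 12 → [4, 5, 0, 4]
L[2] = L[0]*L[-1] = 4*4 = 16 → [4, 5, 16, 4]
reverse → [4, 16, 5, 4]
append L[-1]+L[0] = 4+4 = 8 → [4, 16, 5, 4, 8]

[4, 16, 5, 4, 8]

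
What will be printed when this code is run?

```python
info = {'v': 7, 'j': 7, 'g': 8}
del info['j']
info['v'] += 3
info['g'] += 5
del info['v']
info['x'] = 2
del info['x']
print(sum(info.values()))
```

del 'j' → {'v': 7, 'g': 8}
info['v'] = 7+3 = 10 → {'v': 10, 'g': 8}
info['g'] = 8+5 = 13 → {'v': 10, 'g': 13}
del 'v' → {'g': 13}
info['x'] = 2 → {'g': 13, 'x': 2}
del 'x' → {'g': 13}
sum of values = 13

13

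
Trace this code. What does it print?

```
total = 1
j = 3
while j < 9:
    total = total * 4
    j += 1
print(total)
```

j=3: total = 1*4 = 4
j=4: total = 4*4 = 16
j=5: total = 16*4 = 64
j=6: total = 64*4 = 256
j=7: total = 256*4 = 1024
j=8: total = 1024*4 = 4096

4096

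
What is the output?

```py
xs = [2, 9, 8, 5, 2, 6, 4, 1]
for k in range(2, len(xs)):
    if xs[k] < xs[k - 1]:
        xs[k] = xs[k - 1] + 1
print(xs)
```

[2, 9, 10, 11, 12, 13, 14, 15]

k=2: 8<9, xs[2] = 9+1 = 10 → [2, 9, 10, 5, 2, 6, 4, 1]
k=3: 5<10, xs[3] = 10+1 = 11 → [2, 9, 10, 11, 2, 6, 4, 1]
k=4: 2<11, xs[4] = 11+1 = 12 → [2, 9, 10, 11, 12, 6, 4, 1]
k=5: 6<12, xs[5] = 12+1 = 13 → [2, 9, 10, 11, 12, 13, 4, 1]
k=6: 4<13, xs[6] = 13+1 = 14 → [2, 9, 10, 11, 12, 13, 14, 1]
k=7: 1<14, xs[7] = 14+1 = 15 → [2, 9, 10, 11, 12, 13, 14, 15]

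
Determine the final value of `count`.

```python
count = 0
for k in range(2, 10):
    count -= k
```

k=2: count = 0-2 = -2
k=3: count = (-2)-3 = -5
k=4: count = (-5)-4 = -9
k=5: count = (-9)-5 = -14
k=6: count = (-14)-6 = -20
k=7: count = (-20)-7 = -27
k=8: count = (-27)-8 = -35
k=9: count = (-35)-9 = -44

-44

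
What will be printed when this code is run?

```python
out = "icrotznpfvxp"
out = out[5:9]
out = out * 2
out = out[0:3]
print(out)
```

slice [5:9] → 'znpf'
repeat ×2 → 'znpfznpf'
slice [0:3] → 'znp'

znp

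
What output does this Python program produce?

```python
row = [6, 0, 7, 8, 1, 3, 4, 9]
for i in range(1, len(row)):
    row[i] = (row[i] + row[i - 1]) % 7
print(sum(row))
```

27

i=1: row[1] = (0+6)%7 = 6 → [6, 6, 7, 8, 1, 3, 4, 9]
i=2: row[2] = (7+6)%7 = 6 → [6, 6, 6, 8, 1, 3, 4, 9]
i=3: row[3] = (8+6)%7 = 0 → [6, 6, 6, 0, 1, 3, 4, 9]
i=4: row[4] = (1+0)%7 = 1 → [6, 6, 6, 0, 1, 3, 4, 9]
i=5: row[5] = (3+1)%7 = 4 → [6, 6, 6, 0, 1, 4, 4, 9]
i=6: row[6] = (4+4)%7 = 1 → [6, 6, 6, 0, 1, 4, 1, 9]
i=7: row[7] = (9+1)%7 = 3 → [6, 6, 6, 0, 1, 4, 1, 3]
sum = 27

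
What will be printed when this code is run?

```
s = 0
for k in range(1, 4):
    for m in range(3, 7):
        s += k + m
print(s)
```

78

k=1,m=3: s = 0+4 = 4
k=1,m=4: s = 4+5 = 9
k=1,m=5: s = 9+6 = 15
k=1,m=6: s = 15+7 = 22
k=2,m=3: s = 22+5 = 27
k=2,m=4: s = 27+6 = 33
k=2,m=5: s = 33+7 = 40
k=2,m=6: s = 40+8 = 48
k=3,m=3: s = 48+6 = 54
k=3,m=4: s = 54+7 = 61
k=3,m=5: s = 61+8 = 69
k=3,m=6: s = 69+9 = 78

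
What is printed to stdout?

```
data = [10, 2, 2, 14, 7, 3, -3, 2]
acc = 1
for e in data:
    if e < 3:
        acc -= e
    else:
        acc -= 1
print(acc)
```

-6

e=10: not <3, acc = 1-1 = 0
e=2: <3, acc = 0-2 = -2
e=2: <3, acc = (-2)-2 = -4
e=14: not <3, acc = (-4)-1 = -5
e=7: not <3, acc = (-5)-1 = -6
e=3: not <3, acc = (-6)-1 = -7
e=-3: <3, acc = (-7)-(-3) = -4
e=2: <3, acc = (-4)-2 = -6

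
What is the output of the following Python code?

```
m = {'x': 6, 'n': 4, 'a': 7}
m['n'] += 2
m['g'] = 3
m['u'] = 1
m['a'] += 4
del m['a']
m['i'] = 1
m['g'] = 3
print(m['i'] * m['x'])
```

6

m['n'] = 4+2 = 6 → {'x': 6, 'n': 6, 'a': 7}
m['g'] = 3 → {'x': 6, 'n': 6, 'a': 7, 'g': 3}
m['u'] = 1 → {'x': 6, 'n': 6, 'a': 7, 'g': 3, 'u': 1}
m['a'] = 7+4 = 11 → {'x': 6, 'n': 6, 'a': 11, 'g': 3, 'u': 1}
del 'a' → {'x': 6, 'n': 6, 'g': 3, 'u': 1}
m['i'] = 1 → {'x': 6, 'n': 6, 'g': 3, 'u': 1, 'i': 1}
m['g'] = 3 → {'x': 6, 'n': 6, 'g': 3, 'u': 1, 'i': 1}
m['i']*m['x'] = 1*6 = 6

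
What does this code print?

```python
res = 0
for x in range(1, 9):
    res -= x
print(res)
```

-36

x=1: res = 0-1 = -1
x=2: res = (-1)-2 = -3
x=3: res = (-3)-3 = -6
x=4: res = (-6)-4 = -10
x=5: res = (-10)-5 = -15
x=6: res = (-15)-6 = -21
x=7: res = (-21)-7 = -28
x=8: res = (-28)-8 = -36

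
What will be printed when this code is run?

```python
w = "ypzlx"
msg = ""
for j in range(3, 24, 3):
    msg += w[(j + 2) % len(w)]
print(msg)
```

ylpxzyl

j=3: add w[0]='y' → 'y'
j=6: add w[3]='l' → 'yl'
j=9: add w[1]='p' → 'ylp'
j=12: add w[4]='x' → 'ylpx'
j=15: add w[2]='z' → 'ylpxz'
j=18: add w[0]='y' → 'ylpxzy'
j=21: add w[3]='l' → 'ylpxzyl'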